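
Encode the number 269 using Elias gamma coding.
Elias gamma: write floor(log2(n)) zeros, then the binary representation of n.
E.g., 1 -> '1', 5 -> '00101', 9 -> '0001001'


num_bits = floor(log2(269)) + 1 = 9
leading_zeros = num_bits - 1 = 8
binary(269) = 100001101

Elias gamma(269) = '00000000' + '100001101' = 00000000100001101 (17 bits)


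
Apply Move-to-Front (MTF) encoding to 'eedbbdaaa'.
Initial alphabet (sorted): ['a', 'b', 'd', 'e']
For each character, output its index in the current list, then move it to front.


MTF encoding:
'e': index 3 in ['a', 'b', 'd', 'e'] -> ['e', 'a', 'b', 'd']
'e': index 0 in ['e', 'a', 'b', 'd'] -> ['e', 'a', 'b', 'd']
'd': index 3 in ['e', 'a', 'b', 'd'] -> ['d', 'e', 'a', 'b']
'b': index 3 in ['d', 'e', 'a', 'b'] -> ['b', 'd', 'e', 'a']
'b': index 0 in ['b', 'd', 'e', 'a'] -> ['b', 'd', 'e', 'a']
'd': index 1 in ['b', 'd', 'e', 'a'] -> ['d', 'b', 'e', 'a']
'a': index 3 in ['d', 'b', 'e', 'a'] -> ['a', 'd', 'b', 'e']
'a': index 0 in ['a', 'd', 'b', 'e'] -> ['a', 'd', 'b', 'e']
'a': index 0 in ['a', 'd', 'b', 'e'] -> ['a', 'd', 'b', 'e']


Output: [3, 0, 3, 3, 0, 1, 3, 0, 0]


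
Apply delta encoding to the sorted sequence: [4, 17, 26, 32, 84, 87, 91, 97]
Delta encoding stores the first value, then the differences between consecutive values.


First value: 4
Deltas:
  17 - 4 = 13
  26 - 17 = 9
  32 - 26 = 6
  84 - 32 = 52
  87 - 84 = 3
  91 - 87 = 4
  97 - 91 = 6


Delta encoded: [4, 13, 9, 6, 52, 3, 4, 6]


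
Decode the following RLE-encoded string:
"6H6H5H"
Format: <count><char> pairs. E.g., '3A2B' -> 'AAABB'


Expanding each <count><char> pair:
  6H -> 'HHHHHH'
  6H -> 'HHHHHH'
  5H -> 'HHHHH'

Decoded = HHHHHHHHHHHHHHHHH


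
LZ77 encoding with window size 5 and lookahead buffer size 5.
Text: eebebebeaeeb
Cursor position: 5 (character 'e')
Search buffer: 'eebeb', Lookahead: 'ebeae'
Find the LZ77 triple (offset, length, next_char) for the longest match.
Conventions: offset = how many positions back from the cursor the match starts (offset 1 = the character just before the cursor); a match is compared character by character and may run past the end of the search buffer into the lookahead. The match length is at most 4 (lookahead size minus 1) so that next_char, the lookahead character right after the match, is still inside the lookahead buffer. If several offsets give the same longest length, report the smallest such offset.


Try each offset into the search buffer:
  offset=1 (pos 4, char 'b'): match length 0
  offset=2 (pos 3, char 'e'): match length 3
  offset=3 (pos 2, char 'b'): match length 0
  offset=4 (pos 1, char 'e'): match length 3
  offset=5 (pos 0, char 'e'): match length 1
Longest match has length 3, found at offsets 2, 4; take the smallest, offset 2.
next_char = character at position 5 + 3 = 8 -> 'a'

Best match: offset=2, length=3 (matching 'ebe' starting at position 3)
LZ77 triple: (2, 3, 'a')


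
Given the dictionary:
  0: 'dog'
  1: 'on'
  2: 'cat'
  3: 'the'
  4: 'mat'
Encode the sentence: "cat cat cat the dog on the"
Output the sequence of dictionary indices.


Look up each word in the dictionary:
  'cat' -> 2
  'cat' -> 2
  'cat' -> 2
  'the' -> 3
  'dog' -> 0
  'on' -> 1
  'the' -> 3

Encoded: [2, 2, 2, 3, 0, 1, 3]


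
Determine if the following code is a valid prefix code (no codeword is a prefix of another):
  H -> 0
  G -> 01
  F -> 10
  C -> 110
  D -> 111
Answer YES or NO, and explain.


Checking each pair (does one codeword prefix another?):
  H='0' vs G='01': prefix -- VIOLATION

NO -- this is NOT a valid prefix code. H (0) is a prefix of G (01).


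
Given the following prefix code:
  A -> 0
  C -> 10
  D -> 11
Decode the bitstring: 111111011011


Decoding step by step:
Bits 11 -> D
Bits 11 -> D
Bits 11 -> D
Bits 0 -> A
Bits 11 -> D
Bits 0 -> A
Bits 11 -> D


Decoded message: DDDADAD


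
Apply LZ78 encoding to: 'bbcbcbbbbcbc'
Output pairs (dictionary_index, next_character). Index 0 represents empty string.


LZ78 encoding steps:
Dictionary: {0: ''}
Step 1: w='' (idx 0), next='b' -> output (0, 'b'), add 'b' as idx 1
Step 2: w='b' (idx 1), next='c' -> output (1, 'c'), add 'bc' as idx 2
Step 3: w='bc' (idx 2), next='b' -> output (2, 'b'), add 'bcb' as idx 3
Step 4: w='b' (idx 1), next='b' -> output (1, 'b'), add 'bb' as idx 4
Step 5: w='bcb' (idx 3), next='c' -> output (3, 'c'), add 'bcbc' as idx 5


Encoded: [(0, 'b'), (1, 'c'), (2, 'b'), (1, 'b'), (3, 'c')]


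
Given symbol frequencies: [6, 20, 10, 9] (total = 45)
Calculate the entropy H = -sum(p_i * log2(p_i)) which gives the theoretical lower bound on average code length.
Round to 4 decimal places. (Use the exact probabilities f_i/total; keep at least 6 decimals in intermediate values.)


Per-symbol terms -p_i * log2(p_i) with p_i = f_i/45:
  p = 6/45 = 0.133333: log2(p) = -2.906891, -p*log2(p) = 0.387585
  p = 20/45 = 0.444444: log2(p) = -1.169925, -p*log2(p) = 0.519967
  p = 10/45 = 0.222222: log2(p) = -2.169925, -p*log2(p) = 0.482206
  p = 9/45 = 0.200000: log2(p) = -2.321928, -p*log2(p) = 0.464386
H = 0.387585 + 0.519967 + 0.482206 + 0.464386 = 1.854144

H = 1.8541 bits/symbol


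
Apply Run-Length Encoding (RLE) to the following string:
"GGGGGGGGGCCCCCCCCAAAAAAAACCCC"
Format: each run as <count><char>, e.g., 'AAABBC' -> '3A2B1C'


Scanning runs left to right:
  i=0: run of 'G' x 9 -> '9G'
  i=9: run of 'C' x 8 -> '8C'
  i=17: run of 'A' x 8 -> '8A'
  i=25: run of 'C' x 4 -> '4C'

RLE = 9G8C8A4C


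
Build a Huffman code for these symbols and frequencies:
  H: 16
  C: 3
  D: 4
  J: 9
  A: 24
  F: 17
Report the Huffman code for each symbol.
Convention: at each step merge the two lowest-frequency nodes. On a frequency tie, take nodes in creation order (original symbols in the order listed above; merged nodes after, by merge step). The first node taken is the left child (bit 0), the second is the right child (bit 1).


Huffman tree construction:
Step 1: Merge C(3) + D(4) = 7
Step 2: Merge (C+D)(7) + J(9) = 16
Step 3: Merge H(16) + ((C+D)+J)(16) = 32
Step 4: Merge F(17) + A(24) = 41
Step 5: Merge (H+((C+D)+J))(32) + (F+A)(41) = 73
Read each symbol's code off the tree from the root (left child = 0, right child = 1).

Codes:
  H: 00 (length 2)
  C: 0100 (length 4)
  D: 0101 (length 4)
  J: 011 (length 3)
  A: 11 (length 2)
  F: 10 (length 2)
Average code length: 169/73 = 2.3151 bits/symbol


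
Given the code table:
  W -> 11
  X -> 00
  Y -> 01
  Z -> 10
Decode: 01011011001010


Decoding:
01 -> Y
01 -> Y
10 -> Z
11 -> W
00 -> X
10 -> Z
10 -> Z


Result: YYZWXZZ


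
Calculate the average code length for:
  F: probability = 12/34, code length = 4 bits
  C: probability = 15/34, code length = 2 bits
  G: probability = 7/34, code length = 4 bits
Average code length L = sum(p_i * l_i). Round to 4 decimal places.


Weighted contributions p_i * l_i:
  F: (12/34) * 4 = 48/34
  C: (15/34) * 2 = 30/34
  G: (7/34) * 4 = 28/34
Sum = (48 + 30 + 28)/34 = 106/34

L = 106/34 = 3.1176 bits/symbol


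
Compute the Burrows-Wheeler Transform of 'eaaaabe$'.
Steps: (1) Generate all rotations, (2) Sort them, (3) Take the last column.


Rotations (sorted):
  0: $eaaaabe -> last char: e
  1: aaaabe$e -> last char: e
  2: aaabe$ea -> last char: a
  3: aabe$eaa -> last char: a
  4: abe$eaaa -> last char: a
  5: be$eaaaa -> last char: a
  6: e$eaaaab -> last char: b
  7: eaaaabe$ -> last char: $


BWT = eeaaaab$


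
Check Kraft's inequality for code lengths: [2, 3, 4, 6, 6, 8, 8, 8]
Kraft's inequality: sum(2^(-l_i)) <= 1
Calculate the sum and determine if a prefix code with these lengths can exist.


Sum = 2^(-2) + 2^(-3) + 2^(-4) + 2^(-6) + 2^(-6) + 2^(-8) + 2^(-8) + 2^(-8)
    = 0.25 + 0.125 + 0.0625 + 0.015625 + 0.015625 + 0.00390625 + 0.00390625 + 0.00390625
    = 123/256 = 0.48046875
Since 0.48046875 <= 1, Kraft's inequality IS satisfied.
A prefix code with these lengths CAN exist.

Kraft sum = 0.48046875. Satisfied.


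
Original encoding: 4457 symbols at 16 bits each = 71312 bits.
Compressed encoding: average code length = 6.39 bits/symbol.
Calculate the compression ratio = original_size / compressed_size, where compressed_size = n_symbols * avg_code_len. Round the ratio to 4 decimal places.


original_size = n_symbols * orig_bits = 4457 * 16 = 71312 bits
compressed_size = n_symbols * avg_code_len = 4457 * 6.39 = 28480.23 bits
ratio = original_size / compressed_size = 71312 / 28480.23 = 2.5039

Compression ratio = 2.5039


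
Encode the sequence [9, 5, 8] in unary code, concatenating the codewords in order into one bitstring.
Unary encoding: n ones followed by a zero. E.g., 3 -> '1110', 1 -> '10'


Encode each number as n ones followed by a terminating 0:
  9 -> 1111111110 (10 bits)
  5 -> 111110 (6 bits)
  8 -> 111111110 (9 bits)
Total length = 10 + 6 + 9 = 25 bits.

Unary([9, 5, 8]) = 1111111110111110111111110 (25 bits)


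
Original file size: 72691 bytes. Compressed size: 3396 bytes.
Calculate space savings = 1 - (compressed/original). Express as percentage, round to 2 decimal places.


ratio = compressed/original = 3396/72691 = 0.046718
savings = 1 - ratio = 1 - 0.046718 = 0.953282
as a percentage: 0.953282 * 100 = 95.33%

Space savings = 1 - 3396/72691 = 95.33%


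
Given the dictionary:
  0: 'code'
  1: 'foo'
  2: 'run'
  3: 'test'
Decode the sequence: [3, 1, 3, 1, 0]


Look up each index in the dictionary:
  3 -> 'test'
  1 -> 'foo'
  3 -> 'test'
  1 -> 'foo'
  0 -> 'code'

Decoded: "test foo test foo code"


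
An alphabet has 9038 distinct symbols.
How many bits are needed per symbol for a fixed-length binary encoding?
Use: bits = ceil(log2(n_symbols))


log2(9038) = 13.1418
Bracket: 2^13 = 8192 < 9038 <= 2^14 = 16384
So ceil(log2(9038)) = 14

bits = ceil(log2(9038)) = ceil(13.1418) = 14 bits


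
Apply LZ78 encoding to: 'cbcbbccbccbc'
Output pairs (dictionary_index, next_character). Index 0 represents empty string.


LZ78 encoding steps:
Dictionary: {0: ''}
Step 1: w='' (idx 0), next='c' -> output (0, 'c'), add 'c' as idx 1
Step 2: w='' (idx 0), next='b' -> output (0, 'b'), add 'b' as idx 2
Step 3: w='c' (idx 1), next='b' -> output (1, 'b'), add 'cb' as idx 3
Step 4: w='b' (idx 2), next='c' -> output (2, 'c'), add 'bc' as idx 4
Step 5: w='cb' (idx 3), next='c' -> output (3, 'c'), add 'cbc' as idx 5
Step 6: w='cbc' (idx 5), end of input -> output (5, '')


Encoded: [(0, 'c'), (0, 'b'), (1, 'b'), (2, 'c'), (3, 'c'), (5, '')]


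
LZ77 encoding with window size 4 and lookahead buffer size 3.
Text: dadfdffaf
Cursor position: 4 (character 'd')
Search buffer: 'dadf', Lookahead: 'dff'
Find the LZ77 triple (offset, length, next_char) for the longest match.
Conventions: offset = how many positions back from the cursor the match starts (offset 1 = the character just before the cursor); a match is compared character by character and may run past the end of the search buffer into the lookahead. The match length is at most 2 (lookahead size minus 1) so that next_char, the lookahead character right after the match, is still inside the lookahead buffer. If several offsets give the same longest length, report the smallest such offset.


Try each offset into the search buffer:
  offset=1 (pos 3, char 'f'): match length 0
  offset=2 (pos 2, char 'd'): match length 2
  offset=3 (pos 1, char 'a'): match length 0
  offset=4 (pos 0, char 'd'): match length 1
Longest match has length 2 at offset 2.
next_char = character at position 4 + 2 = 6 -> 'f'

Best match: offset=2, length=2 (matching 'df' starting at position 2)
LZ77 triple: (2, 2, 'f')


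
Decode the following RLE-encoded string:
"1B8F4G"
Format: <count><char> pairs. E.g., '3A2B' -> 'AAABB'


Expanding each <count><char> pair:
  1B -> 'B'
  8F -> 'FFFFFFFF'
  4G -> 'GGGG'

Decoded = BFFFFFFFFGGGG


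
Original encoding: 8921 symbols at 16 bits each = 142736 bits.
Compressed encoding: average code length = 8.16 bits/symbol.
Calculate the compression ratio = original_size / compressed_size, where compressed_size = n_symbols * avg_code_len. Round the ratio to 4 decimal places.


original_size = n_symbols * orig_bits = 8921 * 16 = 142736 bits
compressed_size = n_symbols * avg_code_len = 8921 * 8.16 = 72795.36 bits
ratio = original_size / compressed_size = 142736 / 72795.36 = 1.9608

Compression ratio = 1.9608


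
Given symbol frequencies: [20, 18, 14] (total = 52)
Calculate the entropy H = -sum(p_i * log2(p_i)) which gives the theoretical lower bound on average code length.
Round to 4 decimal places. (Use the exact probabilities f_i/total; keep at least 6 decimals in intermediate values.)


Per-symbol terms -p_i * log2(p_i) with p_i = f_i/52:
  p = 20/52 = 0.384615: log2(p) = -1.378512, -p*log2(p) = 0.530197
  p = 18/52 = 0.346154: log2(p) = -1.530515, -p*log2(p) = 0.529794
  p = 14/52 = 0.269231: log2(p) = -1.893085, -p*log2(p) = 0.509677
H = 0.530197 + 0.529794 + 0.509677 = 1.569668

H = 1.5697 bits/symbol


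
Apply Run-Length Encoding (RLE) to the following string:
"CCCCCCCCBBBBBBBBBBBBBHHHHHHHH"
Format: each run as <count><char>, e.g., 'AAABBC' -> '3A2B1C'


Scanning runs left to right:
  i=0: run of 'C' x 8 -> '8C'
  i=8: run of 'B' x 13 -> '13B'
  i=21: run of 'H' x 8 -> '8H'

RLE = 8C13B8H


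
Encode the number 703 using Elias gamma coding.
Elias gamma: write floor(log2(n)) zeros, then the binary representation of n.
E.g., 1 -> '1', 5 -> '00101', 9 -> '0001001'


num_bits = floor(log2(703)) + 1 = 10
leading_zeros = num_bits - 1 = 9
binary(703) = 1010111111

Elias gamma(703) = '000000000' + '1010111111' = 0000000001010111111 (19 bits)


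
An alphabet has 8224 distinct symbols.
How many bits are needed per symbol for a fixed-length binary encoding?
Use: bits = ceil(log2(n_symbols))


log2(8224) = 13.0056
Bracket: 2^13 = 8192 < 8224 <= 2^14 = 16384
So ceil(log2(8224)) = 14

bits = ceil(log2(8224)) = ceil(13.0056) = 14 bits


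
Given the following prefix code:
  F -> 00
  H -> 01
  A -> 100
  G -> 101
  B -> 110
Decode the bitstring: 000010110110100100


Decoding step by step:
Bits 00 -> F
Bits 00 -> F
Bits 101 -> G
Bits 101 -> G
Bits 101 -> G
Bits 00 -> F
Bits 100 -> A


Decoded message: FFGGGFA


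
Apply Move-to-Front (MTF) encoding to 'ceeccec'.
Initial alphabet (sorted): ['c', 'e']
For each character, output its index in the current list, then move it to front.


MTF encoding:
'c': index 0 in ['c', 'e'] -> ['c', 'e']
'e': index 1 in ['c', 'e'] -> ['e', 'c']
'e': index 0 in ['e', 'c'] -> ['e', 'c']
'c': index 1 in ['e', 'c'] -> ['c', 'e']
'c': index 0 in ['c', 'e'] -> ['c', 'e']
'e': index 1 in ['c', 'e'] -> ['e', 'c']
'c': index 1 in ['e', 'c'] -> ['c', 'e']


Output: [0, 1, 0, 1, 0, 1, 1]


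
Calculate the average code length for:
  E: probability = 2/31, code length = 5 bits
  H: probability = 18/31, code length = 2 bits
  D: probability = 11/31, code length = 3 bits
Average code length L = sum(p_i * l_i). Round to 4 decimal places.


Weighted contributions p_i * l_i:
  E: (2/31) * 5 = 10/31
  H: (18/31) * 2 = 36/31
  D: (11/31) * 3 = 33/31
Sum = (10 + 36 + 33)/31 = 79/31

L = 79/31 = 2.5484 bits/symbol


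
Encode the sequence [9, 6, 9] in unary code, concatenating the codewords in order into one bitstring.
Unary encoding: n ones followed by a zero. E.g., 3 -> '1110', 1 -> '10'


Encode each number as n ones followed by a terminating 0:
  9 -> 1111111110 (10 bits)
  6 -> 1111110 (7 bits)
  9 -> 1111111110 (10 bits)
Total length = 10 + 7 + 10 = 27 bits.

Unary([9, 6, 9]) = 111111111011111101111111110 (27 bits)


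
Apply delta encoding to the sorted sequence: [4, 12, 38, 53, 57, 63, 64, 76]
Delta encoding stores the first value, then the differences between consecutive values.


First value: 4
Deltas:
  12 - 4 = 8
  38 - 12 = 26
  53 - 38 = 15
  57 - 53 = 4
  63 - 57 = 6
  64 - 63 = 1
  76 - 64 = 12


Delta encoded: [4, 8, 26, 15, 4, 6, 1, 12]


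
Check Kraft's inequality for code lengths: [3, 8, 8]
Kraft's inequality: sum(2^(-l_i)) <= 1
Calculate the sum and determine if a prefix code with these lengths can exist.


Sum = 2^(-3) + 2^(-8) + 2^(-8)
    = 0.125 + 0.00390625 + 0.00390625
    = 34/256 = 0.1328125
Since 0.1328125 <= 1, Kraft's inequality IS satisfied.
A prefix code with these lengths CAN exist.

Kraft sum = 0.1328125. Satisfied.


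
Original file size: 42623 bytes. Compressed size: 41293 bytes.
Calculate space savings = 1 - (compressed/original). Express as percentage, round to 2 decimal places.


ratio = compressed/original = 41293/42623 = 0.968796
savings = 1 - ratio = 1 - 0.968796 = 0.031204
as a percentage: 0.031204 * 100 = 3.12%

Space savings = 1 - 41293/42623 = 3.12%


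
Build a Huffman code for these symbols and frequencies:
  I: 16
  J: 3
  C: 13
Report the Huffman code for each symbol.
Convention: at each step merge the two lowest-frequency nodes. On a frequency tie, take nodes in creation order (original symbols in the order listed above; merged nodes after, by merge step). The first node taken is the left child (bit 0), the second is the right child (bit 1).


Huffman tree construction:
Step 1: Merge J(3) + C(13) = 16
Step 2: Merge I(16) + (J+C)(16) = 32
Read each symbol's code off the tree from the root (left child = 0, right child = 1).

Codes:
  I: 0 (length 1)
  J: 10 (length 2)
  C: 11 (length 2)
Average code length: 48/32 = 1.5000 bits/symbol


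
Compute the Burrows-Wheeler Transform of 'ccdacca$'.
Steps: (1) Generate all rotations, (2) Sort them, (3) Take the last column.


Rotations (sorted):
  0: $ccdacca -> last char: a
  1: a$ccdacc -> last char: c
  2: acca$ccd -> last char: d
  3: ca$ccdac -> last char: c
  4: cca$ccda -> last char: a
  5: ccdacca$ -> last char: $
  6: cdacca$c -> last char: c
  7: dacca$cc -> last char: c


BWT = acdca$cc


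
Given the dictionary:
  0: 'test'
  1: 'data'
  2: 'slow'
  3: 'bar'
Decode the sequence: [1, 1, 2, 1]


Look up each index in the dictionary:
  1 -> 'data'
  1 -> 'data'
  2 -> 'slow'
  1 -> 'data'

Decoded: "data data slow data"


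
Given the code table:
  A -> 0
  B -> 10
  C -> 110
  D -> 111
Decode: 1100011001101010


Decoding:
110 -> C
0 -> A
0 -> A
110 -> C
0 -> A
110 -> C
10 -> B
10 -> B


Result: CAACACBB


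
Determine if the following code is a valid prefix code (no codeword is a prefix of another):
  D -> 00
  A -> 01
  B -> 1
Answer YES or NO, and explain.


Checking each pair (does one codeword prefix another?):
  D='00' vs A='01': no prefix
  D='00' vs B='1': no prefix
  A='01' vs D='00': no prefix
  A='01' vs B='1': no prefix
  B='1' vs D='00': no prefix
  B='1' vs A='01': no prefix
No violation found over all pairs.

YES -- this is a valid prefix code. No codeword is a prefix of any other codeword.


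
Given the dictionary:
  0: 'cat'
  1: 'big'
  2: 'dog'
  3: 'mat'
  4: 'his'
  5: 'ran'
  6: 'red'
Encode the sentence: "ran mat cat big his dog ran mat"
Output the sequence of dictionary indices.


Look up each word in the dictionary:
  'ran' -> 5
  'mat' -> 3
  'cat' -> 0
  'big' -> 1
  'his' -> 4
  'dog' -> 2
  'ran' -> 5
  'mat' -> 3

Encoded: [5, 3, 0, 1, 4, 2, 5, 3]


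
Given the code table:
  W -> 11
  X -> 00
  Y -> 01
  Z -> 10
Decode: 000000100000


Decoding:
00 -> X
00 -> X
00 -> X
10 -> Z
00 -> X
00 -> X


Result: XXXZXX


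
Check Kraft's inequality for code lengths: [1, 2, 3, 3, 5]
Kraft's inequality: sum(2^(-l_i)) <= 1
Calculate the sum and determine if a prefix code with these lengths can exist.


Sum = 2^(-1) + 2^(-2) + 2^(-3) + 2^(-3) + 2^(-5)
    = 0.5 + 0.25 + 0.125 + 0.125 + 0.03125
    = 33/32 = 1.03125
Since 1.03125 > 1, Kraft's inequality is NOT satisfied.
A prefix code with these lengths CANNOT exist.

Kraft sum = 1.03125. Not satisfied.


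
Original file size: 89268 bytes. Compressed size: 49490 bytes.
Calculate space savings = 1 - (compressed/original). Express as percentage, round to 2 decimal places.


ratio = compressed/original = 49490/89268 = 0.554398
savings = 1 - ratio = 1 - 0.554398 = 0.445602
as a percentage: 0.445602 * 100 = 44.56%

Space savings = 1 - 49490/89268 = 44.56%


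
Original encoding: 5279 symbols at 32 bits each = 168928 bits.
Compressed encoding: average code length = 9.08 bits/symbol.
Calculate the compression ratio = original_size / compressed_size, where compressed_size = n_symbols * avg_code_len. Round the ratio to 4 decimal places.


original_size = n_symbols * orig_bits = 5279 * 32 = 168928 bits
compressed_size = n_symbols * avg_code_len = 5279 * 9.08 = 47933.32 bits
ratio = original_size / compressed_size = 168928 / 47933.32 = 3.5242

Compression ratio = 3.5242


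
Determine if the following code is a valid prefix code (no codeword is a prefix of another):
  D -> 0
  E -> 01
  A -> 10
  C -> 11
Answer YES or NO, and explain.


Checking each pair (does one codeword prefix another?):
  D='0' vs E='01': prefix -- VIOLATION

NO -- this is NOT a valid prefix code. D (0) is a prefix of E (01).


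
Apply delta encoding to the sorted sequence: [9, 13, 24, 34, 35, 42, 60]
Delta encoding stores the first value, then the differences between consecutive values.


First value: 9
Deltas:
  13 - 9 = 4
  24 - 13 = 11
  34 - 24 = 10
  35 - 34 = 1
  42 - 35 = 7
  60 - 42 = 18


Delta encoded: [9, 4, 11, 10, 1, 7, 18]


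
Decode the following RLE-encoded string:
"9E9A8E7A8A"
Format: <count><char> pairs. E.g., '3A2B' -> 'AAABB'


Expanding each <count><char> pair:
  9E -> 'EEEEEEEEE'
  9A -> 'AAAAAAAAA'
  8E -> 'EEEEEEEE'
  7A -> 'AAAAAAA'
  8A -> 'AAAAAAAA'

Decoded = EEEEEEEEEAAAAAAAAAEEEEEEEEAAAAAAAAAAAAAAA


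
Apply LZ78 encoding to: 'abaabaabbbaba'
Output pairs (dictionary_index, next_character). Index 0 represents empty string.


LZ78 encoding steps:
Dictionary: {0: ''}
Step 1: w='' (idx 0), next='a' -> output (0, 'a'), add 'a' as idx 1
Step 2: w='' (idx 0), next='b' -> output (0, 'b'), add 'b' as idx 2
Step 3: w='a' (idx 1), next='a' -> output (1, 'a'), add 'aa' as idx 3
Step 4: w='b' (idx 2), next='a' -> output (2, 'a'), add 'ba' as idx 4
Step 5: w='a' (idx 1), next='b' -> output (1, 'b'), add 'ab' as idx 5
Step 6: w='b' (idx 2), next='b' -> output (2, 'b'), add 'bb' as idx 6
Step 7: w='ab' (idx 5), next='a' -> output (5, 'a'), add 'aba' as idx 7


Encoded: [(0, 'a'), (0, 'b'), (1, 'a'), (2, 'a'), (1, 'b'), (2, 'b'), (5, 'a')]


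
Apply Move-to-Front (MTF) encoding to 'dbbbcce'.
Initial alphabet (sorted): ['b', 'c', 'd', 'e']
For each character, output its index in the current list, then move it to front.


MTF encoding:
'd': index 2 in ['b', 'c', 'd', 'e'] -> ['d', 'b', 'c', 'e']
'b': index 1 in ['d', 'b', 'c', 'e'] -> ['b', 'd', 'c', 'e']
'b': index 0 in ['b', 'd', 'c', 'e'] -> ['b', 'd', 'c', 'e']
'b': index 0 in ['b', 'd', 'c', 'e'] -> ['b', 'd', 'c', 'e']
'c': index 2 in ['b', 'd', 'c', 'e'] -> ['c', 'b', 'd', 'e']
'c': index 0 in ['c', 'b', 'd', 'e'] -> ['c', 'b', 'd', 'e']
'e': index 3 in ['c', 'b', 'd', 'e'] -> ['e', 'c', 'b', 'd']


Output: [2, 1, 0, 0, 2, 0, 3]


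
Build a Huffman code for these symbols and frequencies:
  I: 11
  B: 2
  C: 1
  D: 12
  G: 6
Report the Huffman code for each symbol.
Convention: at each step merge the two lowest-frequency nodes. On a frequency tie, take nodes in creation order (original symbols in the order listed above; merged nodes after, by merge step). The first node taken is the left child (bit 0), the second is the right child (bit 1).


Huffman tree construction:
Step 1: Merge C(1) + B(2) = 3
Step 2: Merge (C+B)(3) + G(6) = 9
Step 3: Merge ((C+B)+G)(9) + I(11) = 20
Step 4: Merge D(12) + (((C+B)+G)+I)(20) = 32
Read each symbol's code off the tree from the root (left child = 0, right child = 1).

Codes:
  I: 11 (length 2)
  B: 1001 (length 4)
  C: 1000 (length 4)
  D: 0 (length 1)
  G: 101 (length 3)
Average code length: 64/32 = 2.0000 bits/symbol


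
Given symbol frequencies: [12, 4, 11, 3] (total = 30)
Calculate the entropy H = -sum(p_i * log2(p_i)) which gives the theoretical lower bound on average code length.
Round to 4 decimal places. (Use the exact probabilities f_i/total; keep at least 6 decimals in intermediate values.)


Per-symbol terms -p_i * log2(p_i) with p_i = f_i/30:
  p = 12/30 = 0.400000: log2(p) = -1.321928, -p*log2(p) = 0.528771
  p = 4/30 = 0.133333: log2(p) = -2.906891, -p*log2(p) = 0.387585
  p = 11/30 = 0.366667: log2(p) = -1.447459, -p*log2(p) = 0.530735
  p = 3/30 = 0.100000: log2(p) = -3.321928, -p*log2(p) = 0.332193
H = 0.528771 + 0.387585 + 0.530735 + 0.332193 = 1.779284

H = 1.7793 bits/symbol


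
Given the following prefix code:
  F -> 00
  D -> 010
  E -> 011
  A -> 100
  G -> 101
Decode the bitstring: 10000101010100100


Decoding step by step:
Bits 100 -> A
Bits 00 -> F
Bits 101 -> G
Bits 010 -> D
Bits 100 -> A
Bits 100 -> A


Decoded message: AFGDAA


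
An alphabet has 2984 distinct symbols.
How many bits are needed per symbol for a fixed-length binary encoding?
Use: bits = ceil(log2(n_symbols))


log2(2984) = 11.543
Bracket: 2^11 = 2048 < 2984 <= 2^12 = 4096
So ceil(log2(2984)) = 12

bits = ceil(log2(2984)) = ceil(11.543) = 12 bits


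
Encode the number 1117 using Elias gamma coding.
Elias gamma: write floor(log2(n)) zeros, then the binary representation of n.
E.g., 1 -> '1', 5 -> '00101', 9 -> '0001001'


num_bits = floor(log2(1117)) + 1 = 11
leading_zeros = num_bits - 1 = 10
binary(1117) = 10001011101

Elias gamma(1117) = '0000000000' + '10001011101' = 000000000010001011101 (21 bits)


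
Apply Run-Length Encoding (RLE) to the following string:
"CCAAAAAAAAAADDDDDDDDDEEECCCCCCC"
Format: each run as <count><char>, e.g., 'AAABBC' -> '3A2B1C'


Scanning runs left to right:
  i=0: run of 'C' x 2 -> '2C'
  i=2: run of 'A' x 10 -> '10A'
  i=12: run of 'D' x 9 -> '9D'
  i=21: run of 'E' x 3 -> '3E'
  i=24: run of 'C' x 7 -> '7C'

RLE = 2C10A9D3E7C


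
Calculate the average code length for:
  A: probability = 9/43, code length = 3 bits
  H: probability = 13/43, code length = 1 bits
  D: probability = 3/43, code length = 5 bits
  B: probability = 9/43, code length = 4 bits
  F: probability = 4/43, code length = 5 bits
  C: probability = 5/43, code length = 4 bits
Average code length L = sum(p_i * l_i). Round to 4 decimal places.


Weighted contributions p_i * l_i:
  A: (9/43) * 3 = 27/43
  H: (13/43) * 1 = 13/43
  D: (3/43) * 5 = 15/43
  B: (9/43) * 4 = 36/43
  F: (4/43) * 5 = 20/43
  C: (5/43) * 4 = 20/43
Sum = (27 + 13 + 15 + 36 + 20 + 20)/43 = 131/43

L = 131/43 = 3.0465 bits/symbol


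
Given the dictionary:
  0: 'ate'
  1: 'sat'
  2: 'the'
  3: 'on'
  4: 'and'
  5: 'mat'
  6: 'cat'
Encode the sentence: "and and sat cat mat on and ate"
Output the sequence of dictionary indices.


Look up each word in the dictionary:
  'and' -> 4
  'and' -> 4
  'sat' -> 1
  'cat' -> 6
  'mat' -> 5
  'on' -> 3
  'and' -> 4
  'ate' -> 0

Encoded: [4, 4, 1, 6, 5, 3, 4, 0]


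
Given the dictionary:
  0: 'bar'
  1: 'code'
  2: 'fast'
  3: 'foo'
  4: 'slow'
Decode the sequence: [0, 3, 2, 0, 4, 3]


Look up each index in the dictionary:
  0 -> 'bar'
  3 -> 'foo'
  2 -> 'fast'
  0 -> 'bar'
  4 -> 'slow'
  3 -> 'foo'

Decoded: "bar foo fast bar slow foo"


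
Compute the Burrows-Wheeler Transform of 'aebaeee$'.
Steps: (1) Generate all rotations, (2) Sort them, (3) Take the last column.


Rotations (sorted):
  0: $aebaeee -> last char: e
  1: aebaeee$ -> last char: $
  2: aeee$aeb -> last char: b
  3: baeee$ae -> last char: e
  4: e$aebaee -> last char: e
  5: ebaeee$a -> last char: a
  6: ee$aebae -> last char: e
  7: eee$aeba -> last char: a


BWT = e$beeaea


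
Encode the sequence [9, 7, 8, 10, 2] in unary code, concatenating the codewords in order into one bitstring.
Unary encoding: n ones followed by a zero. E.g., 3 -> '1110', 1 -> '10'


Encode each number as n ones followed by a terminating 0:
  9 -> 1111111110 (10 bits)
  7 -> 11111110 (8 bits)
  8 -> 111111110 (9 bits)
  10 -> 11111111110 (11 bits)
  2 -> 110 (3 bits)
Total length = 10 + 8 + 9 + 11 + 3 = 41 bits.

Unary([9, 7, 8, 10, 2]) = 11111111101111111011111111011111111110110 (41 bits)


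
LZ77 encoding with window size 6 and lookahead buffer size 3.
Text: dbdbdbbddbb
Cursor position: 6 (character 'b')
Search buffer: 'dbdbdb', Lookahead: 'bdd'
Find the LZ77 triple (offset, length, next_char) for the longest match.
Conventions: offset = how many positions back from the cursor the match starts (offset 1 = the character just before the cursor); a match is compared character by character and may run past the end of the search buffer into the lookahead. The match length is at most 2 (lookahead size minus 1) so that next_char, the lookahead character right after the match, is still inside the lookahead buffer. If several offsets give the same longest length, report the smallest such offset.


Try each offset into the search buffer:
  offset=1 (pos 5, char 'b'): match length 1
  offset=2 (pos 4, char 'd'): match length 0
  offset=3 (pos 3, char 'b'): match length 2
  offset=4 (pos 2, char 'd'): match length 0
  offset=5 (pos 1, char 'b'): match length 2
  offset=6 (pos 0, char 'd'): match length 0
Longest match has length 2, found at offsets 3, 5; take the smallest, offset 3.
next_char = character at position 6 + 2 = 8 -> 'd'

Best match: offset=3, length=2 (matching 'bd' starting at position 3)
LZ77 triple: (3, 2, 'd')


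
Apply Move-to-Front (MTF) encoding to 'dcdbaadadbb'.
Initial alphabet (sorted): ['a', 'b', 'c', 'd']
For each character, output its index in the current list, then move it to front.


MTF encoding:
'd': index 3 in ['a', 'b', 'c', 'd'] -> ['d', 'a', 'b', 'c']
'c': index 3 in ['d', 'a', 'b', 'c'] -> ['c', 'd', 'a', 'b']
'd': index 1 in ['c', 'd', 'a', 'b'] -> ['d', 'c', 'a', 'b']
'b': index 3 in ['d', 'c', 'a', 'b'] -> ['b', 'd', 'c', 'a']
'a': index 3 in ['b', 'd', 'c', 'a'] -> ['a', 'b', 'd', 'c']
'a': index 0 in ['a', 'b', 'd', 'c'] -> ['a', 'b', 'd', 'c']
'd': index 2 in ['a', 'b', 'd', 'c'] -> ['d', 'a', 'b', 'c']
'a': index 1 in ['d', 'a', 'b', 'c'] -> ['a', 'd', 'b', 'c']
'd': index 1 in ['a', 'd', 'b', 'c'] -> ['d', 'a', 'b', 'c']
'b': index 2 in ['d', 'a', 'b', 'c'] -> ['b', 'd', 'a', 'c']
'b': index 0 in ['b', 'd', 'a', 'c'] -> ['b', 'd', 'a', 'c']


Output: [3, 3, 1, 3, 3, 0, 2, 1, 1, 2, 0]


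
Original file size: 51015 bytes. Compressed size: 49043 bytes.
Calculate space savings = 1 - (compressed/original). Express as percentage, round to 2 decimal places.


ratio = compressed/original = 49043/51015 = 0.961345
savings = 1 - ratio = 1 - 0.961345 = 0.038655
as a percentage: 0.038655 * 100 = 3.87%

Space savings = 1 - 49043/51015 = 3.87%


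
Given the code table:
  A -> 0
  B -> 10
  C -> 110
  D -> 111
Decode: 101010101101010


Decoding:
10 -> B
10 -> B
10 -> B
10 -> B
110 -> C
10 -> B
10 -> B


Result: BBBBCBB


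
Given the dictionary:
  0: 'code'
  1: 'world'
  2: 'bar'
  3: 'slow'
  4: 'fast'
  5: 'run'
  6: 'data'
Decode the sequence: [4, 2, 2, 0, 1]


Look up each index in the dictionary:
  4 -> 'fast'
  2 -> 'bar'
  2 -> 'bar'
  0 -> 'code'
  1 -> 'world'

Decoded: "fast bar bar code world"


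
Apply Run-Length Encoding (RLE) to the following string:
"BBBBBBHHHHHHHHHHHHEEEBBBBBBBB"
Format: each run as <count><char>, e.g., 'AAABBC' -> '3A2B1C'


Scanning runs left to right:
  i=0: run of 'B' x 6 -> '6B'
  i=6: run of 'H' x 12 -> '12H'
  i=18: run of 'E' x 3 -> '3E'
  i=21: run of 'B' x 8 -> '8B'

RLE = 6B12H3E8B


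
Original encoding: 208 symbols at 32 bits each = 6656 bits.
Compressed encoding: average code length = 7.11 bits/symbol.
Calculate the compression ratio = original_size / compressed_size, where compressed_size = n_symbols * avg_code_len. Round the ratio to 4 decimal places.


original_size = n_symbols * orig_bits = 208 * 32 = 6656 bits
compressed_size = n_symbols * avg_code_len = 208 * 7.11 = 1478.88 bits
ratio = original_size / compressed_size = 6656 / 1478.88 = 4.5007

Compression ratio = 4.5007


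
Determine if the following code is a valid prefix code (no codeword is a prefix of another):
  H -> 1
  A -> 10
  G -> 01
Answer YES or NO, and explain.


Checking each pair (does one codeword prefix another?):
  H='1' vs A='10': prefix -- VIOLATION

NO -- this is NOT a valid prefix code. H (1) is a prefix of A (10).


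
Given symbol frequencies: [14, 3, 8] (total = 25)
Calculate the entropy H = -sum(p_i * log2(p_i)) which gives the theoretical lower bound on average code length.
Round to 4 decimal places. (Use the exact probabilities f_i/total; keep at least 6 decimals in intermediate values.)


Per-symbol terms -p_i * log2(p_i) with p_i = f_i/25:
  p = 14/25 = 0.560000: log2(p) = -0.836501, -p*log2(p) = 0.468441
  p = 3/25 = 0.120000: log2(p) = -3.058894, -p*log2(p) = 0.367067
  p = 8/25 = 0.320000: log2(p) = -1.643856, -p*log2(p) = 0.526034
H = 0.468441 + 0.367067 + 0.526034 = 1.361542

H = 1.3615 bits/symbol


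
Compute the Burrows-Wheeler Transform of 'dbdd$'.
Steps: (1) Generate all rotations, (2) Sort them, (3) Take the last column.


Rotations (sorted):
  0: $dbdd -> last char: d
  1: bdd$d -> last char: d
  2: d$dbd -> last char: d
  3: dbdd$ -> last char: $
  4: dd$db -> last char: b


BWT = ddd$b


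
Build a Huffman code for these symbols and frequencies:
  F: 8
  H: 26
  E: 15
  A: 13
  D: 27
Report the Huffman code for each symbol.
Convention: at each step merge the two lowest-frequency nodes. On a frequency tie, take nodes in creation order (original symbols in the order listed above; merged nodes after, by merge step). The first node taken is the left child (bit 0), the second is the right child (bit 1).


Huffman tree construction:
Step 1: Merge F(8) + A(13) = 21
Step 2: Merge E(15) + (F+A)(21) = 36
Step 3: Merge H(26) + D(27) = 53
Step 4: Merge (E+(F+A))(36) + (H+D)(53) = 89
Read each symbol's code off the tree from the root (left child = 0, right child = 1).

Codes:
  F: 010 (length 3)
  H: 10 (length 2)
  E: 00 (length 2)
  A: 011 (length 3)
  D: 11 (length 2)
Average code length: 199/89 = 2.2360 bits/symbol


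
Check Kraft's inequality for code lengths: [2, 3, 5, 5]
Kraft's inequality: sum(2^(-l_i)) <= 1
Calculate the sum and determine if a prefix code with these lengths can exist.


Sum = 2^(-2) + 2^(-3) + 2^(-5) + 2^(-5)
    = 0.25 + 0.125 + 0.03125 + 0.03125
    = 14/32 = 0.4375
Since 0.4375 <= 1, Kraft's inequality IS satisfied.
A prefix code with these lengths CAN exist.

Kraft sum = 0.4375. Satisfied.


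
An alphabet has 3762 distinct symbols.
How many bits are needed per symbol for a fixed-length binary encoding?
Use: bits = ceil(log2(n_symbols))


log2(3762) = 11.8773
Bracket: 2^11 = 2048 < 3762 <= 2^12 = 4096
So ceil(log2(3762)) = 12

bits = ceil(log2(3762)) = ceil(11.8773) = 12 bits


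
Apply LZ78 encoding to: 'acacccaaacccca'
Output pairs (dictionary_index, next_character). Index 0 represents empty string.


LZ78 encoding steps:
Dictionary: {0: ''}
Step 1: w='' (idx 0), next='a' -> output (0, 'a'), add 'a' as idx 1
Step 2: w='' (idx 0), next='c' -> output (0, 'c'), add 'c' as idx 2
Step 3: w='a' (idx 1), next='c' -> output (1, 'c'), add 'ac' as idx 3
Step 4: w='c' (idx 2), next='c' -> output (2, 'c'), add 'cc' as idx 4
Step 5: w='a' (idx 1), next='a' -> output (1, 'a'), add 'aa' as idx 5
Step 6: w='ac' (idx 3), next='c' -> output (3, 'c'), add 'acc' as idx 6
Step 7: w='cc' (idx 4), next='a' -> output (4, 'a'), add 'cca' as idx 7


Encoded: [(0, 'a'), (0, 'c'), (1, 'c'), (2, 'c'), (1, 'a'), (3, 'c'), (4, 'a')]


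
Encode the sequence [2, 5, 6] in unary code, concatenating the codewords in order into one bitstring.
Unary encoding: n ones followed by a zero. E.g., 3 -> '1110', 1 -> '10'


Encode each number as n ones followed by a terminating 0:
  2 -> 110 (3 bits)
  5 -> 111110 (6 bits)
  6 -> 1111110 (7 bits)
Total length = 3 + 6 + 7 = 16 bits.

Unary([2, 5, 6]) = 1101111101111110 (16 bits)


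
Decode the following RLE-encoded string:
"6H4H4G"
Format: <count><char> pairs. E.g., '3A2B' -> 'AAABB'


Expanding each <count><char> pair:
  6H -> 'HHHHHH'
  4H -> 'HHHH'
  4G -> 'GGGG'

Decoded = HHHHHHHHHHGGGG


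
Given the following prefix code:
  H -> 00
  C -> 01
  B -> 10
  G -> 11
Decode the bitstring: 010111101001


Decoding step by step:
Bits 01 -> C
Bits 01 -> C
Bits 11 -> G
Bits 10 -> B
Bits 10 -> B
Bits 01 -> C


Decoded message: CCGBBC


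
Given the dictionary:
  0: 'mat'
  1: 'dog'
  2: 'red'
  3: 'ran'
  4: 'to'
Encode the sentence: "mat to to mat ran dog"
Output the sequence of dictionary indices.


Look up each word in the dictionary:
  'mat' -> 0
  'to' -> 4
  'to' -> 4
  'mat' -> 0
  'ran' -> 3
  'dog' -> 1

Encoded: [0, 4, 4, 0, 3, 1]


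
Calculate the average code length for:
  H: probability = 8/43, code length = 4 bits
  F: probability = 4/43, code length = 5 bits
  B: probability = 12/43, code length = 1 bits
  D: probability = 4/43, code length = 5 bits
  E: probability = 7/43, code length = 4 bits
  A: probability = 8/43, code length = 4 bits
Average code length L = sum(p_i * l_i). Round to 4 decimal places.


Weighted contributions p_i * l_i:
  H: (8/43) * 4 = 32/43
  F: (4/43) * 5 = 20/43
  B: (12/43) * 1 = 12/43
  D: (4/43) * 5 = 20/43
  E: (7/43) * 4 = 28/43
  A: (8/43) * 4 = 32/43
Sum = (32 + 20 + 12 + 20 + 28 + 32)/43 = 144/43

L = 144/43 = 3.3488 bits/symbol


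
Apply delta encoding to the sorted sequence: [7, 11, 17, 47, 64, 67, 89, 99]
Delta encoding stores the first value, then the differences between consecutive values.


First value: 7
Deltas:
  11 - 7 = 4
  17 - 11 = 6
  47 - 17 = 30
  64 - 47 = 17
  67 - 64 = 3
  89 - 67 = 22
  99 - 89 = 10


Delta encoded: [7, 4, 6, 30, 17, 3, 22, 10]


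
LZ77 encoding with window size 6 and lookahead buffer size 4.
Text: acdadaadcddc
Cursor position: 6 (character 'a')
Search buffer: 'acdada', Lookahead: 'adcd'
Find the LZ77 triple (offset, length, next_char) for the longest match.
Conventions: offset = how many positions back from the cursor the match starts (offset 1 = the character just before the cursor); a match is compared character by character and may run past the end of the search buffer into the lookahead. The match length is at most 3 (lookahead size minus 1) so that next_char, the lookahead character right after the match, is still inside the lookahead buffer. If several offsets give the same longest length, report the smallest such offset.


Try each offset into the search buffer:
  offset=1 (pos 5, char 'a'): match length 1
  offset=2 (pos 4, char 'd'): match length 0
  offset=3 (pos 3, char 'a'): match length 2
  offset=4 (pos 2, char 'd'): match length 0
  offset=5 (pos 1, char 'c'): match length 0
  offset=6 (pos 0, char 'a'): match length 1
Longest match has length 2 at offset 3.
next_char = character at position 6 + 2 = 8 -> 'c'

Best match: offset=3, length=2 (matching 'ad' starting at position 3)
LZ77 triple: (3, 2, 'c')


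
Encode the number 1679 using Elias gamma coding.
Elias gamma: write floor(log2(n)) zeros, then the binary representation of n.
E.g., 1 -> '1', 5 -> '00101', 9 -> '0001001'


num_bits = floor(log2(1679)) + 1 = 11
leading_zeros = num_bits - 1 = 10
binary(1679) = 11010001111

Elias gamma(1679) = '0000000000' + '11010001111' = 000000000011010001111 (21 bits)


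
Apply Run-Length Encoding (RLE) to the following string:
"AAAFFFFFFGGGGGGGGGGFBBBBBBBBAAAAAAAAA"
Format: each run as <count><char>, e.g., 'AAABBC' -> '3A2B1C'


Scanning runs left to right:
  i=0: run of 'A' x 3 -> '3A'
  i=3: run of 'F' x 6 -> '6F'
  i=9: run of 'G' x 10 -> '10G'
  i=19: run of 'F' x 1 -> '1F'
  i=20: run of 'B' x 8 -> '8B'
  i=28: run of 'A' x 9 -> '9A'

RLE = 3A6F10G1F8B9A


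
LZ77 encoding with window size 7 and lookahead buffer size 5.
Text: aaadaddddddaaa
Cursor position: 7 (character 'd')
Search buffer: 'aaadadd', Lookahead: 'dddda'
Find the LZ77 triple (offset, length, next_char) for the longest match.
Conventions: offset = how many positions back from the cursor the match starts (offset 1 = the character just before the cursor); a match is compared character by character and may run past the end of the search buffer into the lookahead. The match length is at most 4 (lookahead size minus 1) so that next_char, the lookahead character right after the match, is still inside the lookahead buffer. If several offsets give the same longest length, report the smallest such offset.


Try each offset into the search buffer:
  offset=1 (pos 6, char 'd'): match length 4
  offset=2 (pos 5, char 'd'): match length 4
  offset=3 (pos 4, char 'a'): match length 0
  offset=4 (pos 3, char 'd'): match length 1
  offset=5 (pos 2, char 'a'): match length 0
  offset=6 (pos 1, char 'a'): match length 0
  offset=7 (pos 0, char 'a'): match length 0
Longest match has length 4, found at offsets 1, 2; take the smallest, offset 1.
next_char = character at position 7 + 4 = 11 -> 'a'

Best match: offset=1, length=4 (matching 'dddd' starting at position 6)
LZ77 triple: (1, 4, 'a')
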